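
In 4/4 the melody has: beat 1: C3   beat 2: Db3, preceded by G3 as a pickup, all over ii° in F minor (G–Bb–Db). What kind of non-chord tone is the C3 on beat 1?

Appoggiatura.

The harmony at that moment is G diminished triad (G, Bb, Db); C3 is not a chord tone.
It is approached by leap down from G3 and left by step up to Db3.
Leap in, step out, metrically accented — an appoggiatura.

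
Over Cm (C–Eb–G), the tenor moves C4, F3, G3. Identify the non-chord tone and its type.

The harmony at that moment is C minor triad (C, Eb, G); F3 is not a chord tone.
It is approached by leap down from C4 and left by step up to G3.
Leap in, step out — an appoggiatura.

F3 is an appoggiatura.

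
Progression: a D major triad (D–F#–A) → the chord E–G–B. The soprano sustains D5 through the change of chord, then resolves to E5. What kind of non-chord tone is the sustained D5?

D5 is a retardation.

The harmony at that moment is E minor triad (E, G, B); D5 is not a chord tone.
It is held over (the same pitch as the preceding D5) and left by step up to E5.
Held over from the previous chord and resolving up by step — a retardation.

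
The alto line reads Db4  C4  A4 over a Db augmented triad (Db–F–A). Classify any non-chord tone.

C4 is an escape tone.

The harmony at that moment is Db augmented triad (Db, F, A); C4 is not a chord tone.
It is approached by step down from Db4 and left by leap up to A4.
Step in, leap out — an escape tone.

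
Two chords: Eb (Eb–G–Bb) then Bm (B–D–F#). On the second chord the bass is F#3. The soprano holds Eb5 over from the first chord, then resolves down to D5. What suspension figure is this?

7–6 suspension.

At the second chord the bass is F#3. The suspended Eb5 lies a seventh above the bass; after resolving down by step to D5, the interval above the bass becomes a sixth.
Suspension figures are named by those two intervals: 7–6.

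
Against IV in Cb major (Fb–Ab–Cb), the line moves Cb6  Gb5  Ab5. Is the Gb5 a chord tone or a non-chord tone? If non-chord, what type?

The harmony at that moment is Fb major triad (Fb, Ab, Cb); Gb5 is not a chord tone.
It is approached by leap down from Cb6 and left by step up to Ab5.
Leap in, step out — an appoggiatura.

Non-chord tone — an appoggiatura.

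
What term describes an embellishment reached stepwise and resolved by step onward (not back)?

Approach: by step. Departure: by step, continuing in the same direction.
Stepwise on both sides with no change of direction means the note fills in the space between two different chord tones — a passing tone. (Had it turned back to its starting note it would be a neighbor tone instead.)

Passing tone.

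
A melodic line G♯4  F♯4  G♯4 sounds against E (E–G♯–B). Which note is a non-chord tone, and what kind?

F♯4 is a neighbor tone.

The harmony at that moment is E major triad (E, G♯, B); F♯4 is not a chord tone.
It is approached by step down from G♯4 and left by step up to G♯4.
Step away and step back to the same note — a neighbor tone (lower neighbor).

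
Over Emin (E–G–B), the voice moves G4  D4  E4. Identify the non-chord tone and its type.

The harmony at that moment is E minor triad (E, G, B); D4 is not a chord tone.
It is approached by leap down from G4 and left by step up to E4.
Leap in, step out — an appoggiatura.

D4 is an appoggiatura.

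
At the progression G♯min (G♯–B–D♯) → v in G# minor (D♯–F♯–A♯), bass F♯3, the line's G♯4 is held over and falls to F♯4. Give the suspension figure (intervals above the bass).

At the second chord the bass is F♯3. The suspended G♯4 lies a ninth above the bass; after resolving down by step to F♯4, the interval above the bass becomes an octave.
Suspension figures are named by those two intervals: 9–8.

9–8 suspension.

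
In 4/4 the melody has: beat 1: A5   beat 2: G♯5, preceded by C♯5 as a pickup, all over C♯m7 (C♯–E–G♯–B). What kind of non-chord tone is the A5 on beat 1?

The harmony at that moment is C♯ minor seventh chord (C♯, E, G♯, B); A5 is not a chord tone.
It is approached by leap up from C♯5 and left by step down to G♯5.
Leap in, step out, metrically accented — an appoggiatura.

Appoggiatura.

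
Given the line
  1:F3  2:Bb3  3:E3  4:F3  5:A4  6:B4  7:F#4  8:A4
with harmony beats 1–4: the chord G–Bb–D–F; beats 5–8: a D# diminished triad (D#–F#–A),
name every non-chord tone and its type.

The harmony at that moment is G minor seventh chord (G, Bb, D, F); E3 is not a chord tone.
It is approached by leap down from Bb3 and left by step up to F3.
Leap in, step out — an appoggiatura.
The harmony at that moment is D# diminished triad (D#, F#, A); B4 is not a chord tone.
It is approached by step up from A4 and left by leap down to F#4.
Step in, leap out — an escape tone.

E3 (beat 3) — appoggiatura; B4 (beat 6) — escape tone.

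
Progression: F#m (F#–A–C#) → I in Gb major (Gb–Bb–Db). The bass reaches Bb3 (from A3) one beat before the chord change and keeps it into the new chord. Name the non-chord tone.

Bb3 is an anticipation.

The harmony at that moment is F# minor triad (F#, A, C#); Bb3 is not a chord tone.
It is approached by step up from A3 and then sustained as the same pitch into the next harmony.
Arriving early and becoming a chord tone when the harmony changes — an anticipation.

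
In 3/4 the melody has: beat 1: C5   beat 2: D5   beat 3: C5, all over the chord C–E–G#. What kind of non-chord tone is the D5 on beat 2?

The harmony at that moment is C augmented triad (C, E, G#); D5 is not a chord tone.
It is approached by step up from C5 and left by step down to C5.
Step away and step back to the same note — a neighbor tone (upper neighbor).

Upper neighbor tone.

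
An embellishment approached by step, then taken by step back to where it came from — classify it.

Neighbor tone.

Approach: by step. Departure: by step in the opposite direction, back to the starting pitch.
Stepwise on both sides but reversing to return to the same chord tone — a neighbor tone. (Had it continued onward in the same direction it would be a passing tone instead.)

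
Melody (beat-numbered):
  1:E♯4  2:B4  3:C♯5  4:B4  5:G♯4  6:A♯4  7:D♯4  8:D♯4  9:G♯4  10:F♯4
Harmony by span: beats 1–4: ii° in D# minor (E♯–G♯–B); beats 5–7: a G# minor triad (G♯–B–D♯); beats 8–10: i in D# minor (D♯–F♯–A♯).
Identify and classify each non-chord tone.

The harmony at that moment is E♯ diminished triad (E♯, G♯, B); C♯5 is not a chord tone.
It is approached by step up from B4 and left by step down to B4.
Step away and step back to the same note — a neighbor tone (upper neighbor).
The harmony at that moment is G♯ minor triad (G♯, B, D♯); A♯4 is not a chord tone.
It is approached by step up from G♯4 and left by leap down to D♯4.
Step in, leap out — an escape tone.
The harmony at that moment is D♯ minor triad (D♯, F♯, A♯); G♯4 is not a chord tone.
It is approached by leap up from D♯4 and left by step down to F♯4.
Leap in, step out — an appoggiatura.

C♯5 (beat 3) — neighbor tone; A♯4 (beat 6) — escape tone; G♯4 (beat 9) — appoggiatura.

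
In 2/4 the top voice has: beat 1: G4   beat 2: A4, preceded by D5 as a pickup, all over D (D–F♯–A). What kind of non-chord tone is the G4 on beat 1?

The harmony at that moment is D major triad (D, F♯, A); G4 is not a chord tone.
It is approached by leap down from D5 and left by step up to A4.
Leap in, step out, metrically accented — an appoggiatura.

Appoggiatura.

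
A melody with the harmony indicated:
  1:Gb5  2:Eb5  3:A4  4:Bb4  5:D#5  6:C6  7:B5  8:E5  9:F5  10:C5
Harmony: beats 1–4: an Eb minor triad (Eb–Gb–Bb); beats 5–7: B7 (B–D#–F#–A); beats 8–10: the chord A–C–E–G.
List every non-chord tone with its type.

A4 (beat 3) — appoggiatura; C6 (beat 6) — appoggiatura; F5 (beat 9) — escape tone.

The harmony at that moment is Eb minor triad (Eb, Gb, Bb); A4 is not a chord tone.
It is approached by leap down from Eb5 and left by step up to Bb4.
Leap in, step out — an appoggiatura.
The harmony at that moment is B dominant seventh chord (B, D#, F#, A); C6 is not a chord tone.
It is approached by leap up from D#5 and left by step down to B5.
Leap in, step out — an appoggiatura.
The harmony at that moment is A minor seventh chord (A, C, E, G); F5 is not a chord tone.
It is approached by step up from E5 and left by leap down to C5.
Step in, leap out — an escape tone.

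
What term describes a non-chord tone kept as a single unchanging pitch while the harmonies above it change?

Pedal tone.

Approach: none. Departure: none — a single pitch is sustained while the chords change around it, passing through harmonies that do not contain it.
No melodic motion at all; the dissonance is created entirely by the moving harmonies against the stationary note — a pedal tone (pedal point).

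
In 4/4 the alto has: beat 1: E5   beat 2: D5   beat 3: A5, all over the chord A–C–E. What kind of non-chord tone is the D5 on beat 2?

Escape tone.

The harmony at that moment is A minor triad (A, C, E); D5 is not a chord tone.
It is approached by step down from E5 and left by leap up to A5.
Step in, leap out, on a weak beat — an escape tone.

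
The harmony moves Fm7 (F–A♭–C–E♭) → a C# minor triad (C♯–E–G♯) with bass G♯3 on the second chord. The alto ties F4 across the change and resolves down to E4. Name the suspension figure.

7–6 suspension.

At the second chord the bass is G♯3. The suspended F4 lies a seventh above the bass; after resolving down by step to E4, the interval above the bass becomes a sixth.
Suspension figures are named by those two intervals: 7–6.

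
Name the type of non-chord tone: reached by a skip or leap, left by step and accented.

Approach: by leap. Departure: by step. Metric position: strong.
Leap in, step out, in a metrically strong position — an appoggiatura. (It is the mirror image of the escape tone, which steps in and leaps out from a weak position.)

Appoggiatura.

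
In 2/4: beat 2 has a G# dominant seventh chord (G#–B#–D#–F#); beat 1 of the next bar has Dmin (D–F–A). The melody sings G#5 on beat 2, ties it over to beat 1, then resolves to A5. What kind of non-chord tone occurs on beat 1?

Retardation.

The harmony at that moment is D minor triad (D, F, A); G#5 is not a chord tone.
It is held over (the same pitch as the preceding G#5) and left by step up to A5.
Held over from the previous chord and resolving up by step — a retardation.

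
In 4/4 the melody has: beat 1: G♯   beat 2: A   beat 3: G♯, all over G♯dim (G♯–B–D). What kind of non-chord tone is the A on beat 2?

The harmony at that moment is G♯ diminished triad (G♯, B, D); A is not a chord tone.
It is approached by step up from G♯ and left by step down to G♯.
Step away and step back to the same note — a neighbor tone (upper neighbor).

Upper neighbor tone.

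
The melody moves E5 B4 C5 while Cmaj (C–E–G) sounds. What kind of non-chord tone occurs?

The harmony at that moment is C major triad (C, E, G); B4 is not a chord tone.
It is approached by leap down from E5 and left by step up to C5.
Leap in, step out — an appoggiatura.

B4 is an appoggiatura.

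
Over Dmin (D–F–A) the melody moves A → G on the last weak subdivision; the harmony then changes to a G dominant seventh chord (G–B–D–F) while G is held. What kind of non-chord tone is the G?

The harmony at that moment is D minor triad (D, F, A); G is not a chord tone.
It is approached by step down from A and then sustained as the same pitch into the next harmony.
Arriving early and becoming a chord tone when the harmony changes — an anticipation.

G is an anticipation.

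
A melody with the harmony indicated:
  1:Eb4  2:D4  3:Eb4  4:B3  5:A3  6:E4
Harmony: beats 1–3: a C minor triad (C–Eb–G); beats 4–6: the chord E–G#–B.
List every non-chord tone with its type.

The harmony at that moment is C minor triad (C, Eb, G); D4 is not a chord tone.
It is approached by step down from Eb4 and left by step up to Eb4.
Step away and step back to the same note — a neighbor tone (lower neighbor).
The harmony at that moment is E major triad (E, G#, B); A3 is not a chord tone.
It is approached by step down from B3 and left by leap up to E4.
Step in, leap out — an escape tone.

D4 (beat 2) — neighbor tone; A3 (beat 5) — escape tone.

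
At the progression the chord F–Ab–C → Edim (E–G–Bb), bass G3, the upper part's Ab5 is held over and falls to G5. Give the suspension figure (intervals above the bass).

9–8 suspension.

At the second chord the bass is G3. The suspended Ab5 lies a ninth above the bass; after resolving down by step to G5, the interval above the bass becomes an octave.
Suspension figures are named by those two intervals: 9–8.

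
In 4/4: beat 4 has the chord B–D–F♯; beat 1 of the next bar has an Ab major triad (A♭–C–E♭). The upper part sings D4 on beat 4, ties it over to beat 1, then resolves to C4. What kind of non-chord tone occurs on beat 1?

Suspension.

The harmony at that moment is A♭ major triad (A♭, C, E♭); D4 is not a chord tone.
It is held over (the same pitch as the preceding D4) and left by step down to C4.
Held over from the previous chord and resolving down by step — a suspension.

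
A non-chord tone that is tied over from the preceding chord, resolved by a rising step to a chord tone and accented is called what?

Approach: by preparation — the pitch is first a chord tone, then held (tied or repeated) while the harmony changes under it. Departure: up by step. Metric position: strong.
A prepared dissonance that resolves upward by step — a retardation. (The same figure resolving downward would be a suspension.)

Retardation.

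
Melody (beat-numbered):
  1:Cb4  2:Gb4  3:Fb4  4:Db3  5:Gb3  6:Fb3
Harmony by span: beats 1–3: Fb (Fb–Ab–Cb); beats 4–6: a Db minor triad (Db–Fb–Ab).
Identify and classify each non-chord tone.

The harmony at that moment is Fb major triad (Fb, Ab, Cb); Gb4 is not a chord tone.
It is approached by leap up from Cb4 and left by step down to Fb4.
Leap in, step out — an appoggiatura.
The harmony at that moment is Db minor triad (Db, Fb, Ab); Gb3 is not a chord tone.
It is approached by leap up from Db3 and left by step down to Fb3.
Leap in, step out — an appoggiatura.

Gb4 (beat 2) — appoggiatura; Gb3 (beat 5) — appoggiatura.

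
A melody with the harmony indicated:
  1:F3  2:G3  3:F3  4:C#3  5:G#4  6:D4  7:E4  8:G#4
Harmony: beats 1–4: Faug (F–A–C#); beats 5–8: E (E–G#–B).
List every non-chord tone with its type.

G3 (beat 2) — neighbor tone; D4 (beat 6) — appoggiatura.

The harmony at that moment is F augmented triad (F, A, C#); G3 is not a chord tone.
It is approached by step up from F3 and left by step down to F3.
Step away and step back to the same note — a neighbor tone (upper neighbor).
The harmony at that moment is E major triad (E, G#, B); D4 is not a chord tone.
It is approached by leap down from G#4 and left by step up to E4.
Leap in, step out — an appoggiatura.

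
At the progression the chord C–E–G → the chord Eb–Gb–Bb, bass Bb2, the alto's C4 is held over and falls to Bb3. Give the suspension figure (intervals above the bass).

9–8 suspension.

At the second chord the bass is Bb2. The suspended C4 lies a ninth above the bass; after resolving down by step to Bb3, the interval above the bass becomes an octave.
Suspension figures are named by those two intervals: 9–8.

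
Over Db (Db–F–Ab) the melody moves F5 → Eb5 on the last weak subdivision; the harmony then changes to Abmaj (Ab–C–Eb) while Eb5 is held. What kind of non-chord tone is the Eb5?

Eb5 is an anticipation.

The harmony at that moment is Db major triad (Db, F, Ab); Eb5 is not a chord tone.
It is approached by step down from F5 and then sustained as the same pitch into the next harmony.
Arriving early and becoming a chord tone when the harmony changes — an anticipation.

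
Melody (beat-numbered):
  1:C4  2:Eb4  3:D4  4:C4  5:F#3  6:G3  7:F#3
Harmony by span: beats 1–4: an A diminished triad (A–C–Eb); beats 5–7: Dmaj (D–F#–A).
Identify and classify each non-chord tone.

The harmony at that moment is A diminished triad (A, C, Eb); D4 is not a chord tone.
It is approached by step down from Eb4 and left by step down to C4.
Step in, step out in the same direction — a passing tone.
The harmony at that moment is D major triad (D, F#, A); G3 is not a chord tone.
It is approached by step up from F#3 and left by step down to F#3.
Step away and step back to the same note — a neighbor tone (upper neighbor).

D4 (beat 3) — passing tone; G3 (beat 6) — neighbor tone.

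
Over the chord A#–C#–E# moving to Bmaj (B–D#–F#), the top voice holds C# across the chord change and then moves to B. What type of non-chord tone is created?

The harmony at that moment is B major triad (B, D#, F#); C# is not a chord tone.
It is held over (the same pitch as the preceding C#) and left by step down to B.
Held over from the previous chord and resolving down by step — a suspension.

C# is a suspension.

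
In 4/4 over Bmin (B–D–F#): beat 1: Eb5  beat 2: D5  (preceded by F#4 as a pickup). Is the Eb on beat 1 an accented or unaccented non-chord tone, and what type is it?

The harmony at that moment is B minor triad (B, D, F#); Eb5 is not a chord tone.
It is approached by leap up from F#4 and left by step down to D5.
Leap in, step out — an appoggiatura.
It falls on the downbeat, so it is accented.

Accented appoggiatura.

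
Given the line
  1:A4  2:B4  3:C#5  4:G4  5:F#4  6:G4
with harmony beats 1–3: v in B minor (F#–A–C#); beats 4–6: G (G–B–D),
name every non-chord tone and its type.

The harmony at that moment is F# minor triad (F#, A, C#); B4 is not a chord tone.
It is approached by step up from A4 and left by step up to C#5.
Step in, step out in the same direction — a passing tone.
The harmony at that moment is G major triad (G, B, D); F#4 is not a chord tone.
It is approached by step down from G4 and left by step up to G4.
Step away and step back to the same note — a neighbor tone (lower neighbor).

B4 (beat 2) — passing tone; F#4 (beat 5) — neighbor tone.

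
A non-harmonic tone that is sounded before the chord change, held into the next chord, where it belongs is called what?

Anticipation.

Approach: ahead of the chord change (typically by step), so it is dissonant against the current harmony. Departure: none — the same pitch is restated or held and is a chord tone of the new harmony.
Dissonant first, consonant once the harmony catches up: the note simply arrives early — an anticipation. (The reverse timing, consonant first and dissonant after the change, would be a suspension or retardation.)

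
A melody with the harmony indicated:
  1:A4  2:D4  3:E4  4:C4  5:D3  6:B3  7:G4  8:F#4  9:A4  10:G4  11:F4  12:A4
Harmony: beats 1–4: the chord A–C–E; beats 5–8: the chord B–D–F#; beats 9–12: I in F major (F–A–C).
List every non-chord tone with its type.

D4 (beat 2) — appoggiatura; G4 (beat 7) — appoggiatura; G4 (beat 10) — passing tone.

The harmony at that moment is A minor triad (A, C, E); D4 is not a chord tone.
It is approached by leap down from A4 and left by step up to E4.
Leap in, step out — an appoggiatura.
The harmony at that moment is B minor triad (B, D, F#); G4 is not a chord tone.
It is approached by leap up from B3 and left by step down to F#4.
Leap in, step out — an appoggiatura.
The harmony at that moment is F major triad (F, A, C); G4 is not a chord tone.
It is approached by step down from A4 and left by step down to F4.
Step in, step out in the same direction — a passing tone.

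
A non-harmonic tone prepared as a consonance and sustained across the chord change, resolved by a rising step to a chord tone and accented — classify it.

Retardation.

Approach: by preparation — the pitch is first a chord tone, then held (tied or repeated) while the harmony changes under it. Departure: up by step. Metric position: strong.
A prepared dissonance that resolves upward by step — a retardation. (The same figure resolving downward would be a suspension.)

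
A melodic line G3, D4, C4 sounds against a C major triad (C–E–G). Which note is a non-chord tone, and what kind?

The harmony at that moment is C major triad (C, E, G); D4 is not a chord tone.
It is approached by leap up from G3 and left by step down to C4.
Leap in, step out — an appoggiatura.

D4 is an appoggiatura.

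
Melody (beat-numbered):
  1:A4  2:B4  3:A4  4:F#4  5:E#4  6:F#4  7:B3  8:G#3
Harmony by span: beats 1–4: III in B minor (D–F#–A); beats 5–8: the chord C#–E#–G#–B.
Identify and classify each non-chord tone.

The harmony at that moment is D major triad (D, F#, A); B4 is not a chord tone.
It is approached by step up from A4 and left by step down to A4.
Step away and step back to the same note — a neighbor tone (upper neighbor).
The harmony at that moment is C# dominant seventh chord (C#, E#, G#, B); F#4 is not a chord tone.
It is approached by step up from E#4 and left by leap down to B3.
Step in, leap out — an escape tone.

B4 (beat 2) — neighbor tone; F#4 (beat 6) — escape tone.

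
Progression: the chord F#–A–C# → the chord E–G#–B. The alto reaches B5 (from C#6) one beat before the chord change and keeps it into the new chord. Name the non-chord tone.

The harmony at that moment is F# minor triad (F#, A, C#); B5 is not a chord tone.
It is approached by step down from C#6 and then sustained as the same pitch into the next harmony.
Arriving early and becoming a chord tone when the harmony changes — an anticipation.

B5 is an anticipation.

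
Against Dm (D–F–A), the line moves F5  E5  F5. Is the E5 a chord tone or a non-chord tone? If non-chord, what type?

Non-chord tone — a neighbor tone.

The harmony at that moment is D minor triad (D, F, A); E5 is not a chord tone.
It is approached by step down from F5 and left by step up to F5.
Step away and step back to the same note — a neighbor tone (lower neighbor).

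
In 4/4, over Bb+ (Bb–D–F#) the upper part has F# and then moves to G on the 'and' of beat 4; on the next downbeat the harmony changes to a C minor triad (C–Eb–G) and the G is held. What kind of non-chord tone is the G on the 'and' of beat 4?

The harmony at that moment is Bb augmented triad (Bb, D, F#); G is not a chord tone.
It is approached by step up from F# and then sustained as the same pitch into the next harmony.
Arriving early and becoming a chord tone when the harmony changes — an anticipation.

Anticipation.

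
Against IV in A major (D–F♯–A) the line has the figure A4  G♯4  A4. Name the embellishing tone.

The harmony at that moment is D major triad (D, F♯, A); G♯4 is not a chord tone.
It is approached by step down from A4 and left by step up to A4.
Step away and step back to the same note — a neighbor tone (lower neighbor).

G♯4 is a neighbor tone.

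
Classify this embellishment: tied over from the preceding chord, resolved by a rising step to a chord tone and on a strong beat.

Retardation.

Approach: by preparation — the pitch is first a chord tone, then held (tied or repeated) while the harmony changes under it. Departure: up by step. Metric position: strong.
A prepared dissonance that resolves upward by step — a retardation. (The same figure resolving downward would be a suspension.)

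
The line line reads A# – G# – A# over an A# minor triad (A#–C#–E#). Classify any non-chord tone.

The harmony at that moment is A# minor triad (A#, C#, E#); G# is not a chord tone.
It is approached by step down from A# and left by step up to A#.
Step away and step back to the same note — a neighbor tone (lower neighbor).

G# is a neighbor tone.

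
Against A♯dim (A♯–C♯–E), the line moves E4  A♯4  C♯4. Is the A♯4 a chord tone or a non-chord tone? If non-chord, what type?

A# diminished triad contains A♯, C♯, E; A♯ is the root, so it is a chord tone.

Chord tone (the root of A# diminished triad).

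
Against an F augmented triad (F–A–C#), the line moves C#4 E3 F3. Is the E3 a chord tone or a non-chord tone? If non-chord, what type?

The harmony at that moment is F augmented triad (F, A, C#); E3 is not a chord tone.
It is approached by leap down from C#4 and left by step up to F3.
Leap in, step out — an appoggiatura.

Non-chord tone — an appoggiatura.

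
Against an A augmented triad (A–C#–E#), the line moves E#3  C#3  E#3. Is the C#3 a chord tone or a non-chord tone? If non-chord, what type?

Chord tone (the third of A augmented triad).

A augmented triad contains A, C#, E#; C# is the third, so it is a chord tone.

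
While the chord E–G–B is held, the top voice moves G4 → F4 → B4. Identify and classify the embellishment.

The harmony at that moment is E minor triad (E, G, B); F4 is not a chord tone.
It is approached by step down from G4 and left by leap up to B4.
Step in, leap out — an escape tone.

F4 is an escape tone.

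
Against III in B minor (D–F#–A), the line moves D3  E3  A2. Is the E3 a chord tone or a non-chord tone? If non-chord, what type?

Non-chord tone — an escape tone.

The harmony at that moment is D major triad (D, F#, A); E3 is not a chord tone.
It is approached by step up from D3 and left by leap down to A2.
Step in, leap out — an escape tone.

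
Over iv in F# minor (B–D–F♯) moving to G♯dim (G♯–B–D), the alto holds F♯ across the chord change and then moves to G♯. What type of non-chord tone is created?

The harmony at that moment is G♯ diminished triad (G♯, B, D); F♯ is not a chord tone.
It is held over (the same pitch as the preceding F♯) and left by step up to G♯.
Held over from the previous chord and resolving up by step — a retardation.

F♯ is a retardation.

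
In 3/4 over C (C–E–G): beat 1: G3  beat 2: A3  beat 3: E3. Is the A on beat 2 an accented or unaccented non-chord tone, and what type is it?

The harmony at that moment is C major triad (C, E, G); A3 is not a chord tone.
It is approached by step up from G3 and left by leap down to E3.
Step in, leap out — an escape tone.
It falls on a weak beat, so it is unaccented.

Unaccented escape tone.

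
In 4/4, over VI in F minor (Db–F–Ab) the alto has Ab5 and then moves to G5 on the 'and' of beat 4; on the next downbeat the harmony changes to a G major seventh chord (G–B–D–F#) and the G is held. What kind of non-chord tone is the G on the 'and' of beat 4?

Anticipation.

The harmony at that moment is Db major triad (Db, F, Ab); G5 is not a chord tone.
It is approached by step down from Ab5 and then sustained as the same pitch into the next harmony.
Arriving early and becoming a chord tone when the harmony changes — an anticipation.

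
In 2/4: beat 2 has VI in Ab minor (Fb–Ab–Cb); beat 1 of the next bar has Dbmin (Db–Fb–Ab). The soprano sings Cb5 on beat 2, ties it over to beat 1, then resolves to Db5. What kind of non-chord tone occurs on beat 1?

Retardation.

The harmony at that moment is Db minor triad (Db, Fb, Ab); Cb5 is not a chord tone.
It is held over (the same pitch as the preceding Cb5) and left by step up to Db5.
Held over from the previous chord and resolving up by step — a retardation.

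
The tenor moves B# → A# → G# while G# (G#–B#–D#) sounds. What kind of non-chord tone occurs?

The harmony at that moment is G# major triad (G#, B#, D#); A# is not a chord tone.
It is approached by step down from B# and left by step down to G#.
Step in, step out in the same direction — a passing tone.

A# is a passing tone.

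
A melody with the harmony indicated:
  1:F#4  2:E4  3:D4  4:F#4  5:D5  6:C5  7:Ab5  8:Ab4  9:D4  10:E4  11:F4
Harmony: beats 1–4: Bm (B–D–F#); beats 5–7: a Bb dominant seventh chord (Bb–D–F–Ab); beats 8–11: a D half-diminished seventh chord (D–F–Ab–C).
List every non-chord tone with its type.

The harmony at that moment is B minor triad (B, D, F#); E4 is not a chord tone.
It is approached by step down from F#4 and left by step down to D4.
Step in, step out in the same direction — a passing tone.
The harmony at that moment is Bb dominant seventh chord (Bb, D, F, Ab); C5 is not a chord tone.
It is approached by step down from D5 and left by leap up to Ab5.
Step in, leap out — an escape tone.
The harmony at that moment is D half-diminished seventh chord (D, F, Ab, C); E4 is not a chord tone.
It is approached by step up from D4 and left by step up to F4.
Step in, step out in the same direction — a passing tone.

E4 (beat 2) — passing tone; C5 (beat 6) — escape tone; E4 (beat 10) — passing tone.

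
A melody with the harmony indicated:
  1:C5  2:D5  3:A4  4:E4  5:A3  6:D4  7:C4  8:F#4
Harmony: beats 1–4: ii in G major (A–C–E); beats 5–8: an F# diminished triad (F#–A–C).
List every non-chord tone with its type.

D5 (beat 2) — escape tone; D4 (beat 6) — appoggiatura.

The harmony at that moment is A minor triad (A, C, E); D5 is not a chord tone.
It is approached by step up from C5 and left by leap down to A4.
Step in, leap out — an escape tone.
The harmony at that moment is F# diminished triad (F#, A, C); D4 is not a chord tone.
It is approached by leap up from A3 and left by step down to C4.
Leap in, step out — an appoggiatura.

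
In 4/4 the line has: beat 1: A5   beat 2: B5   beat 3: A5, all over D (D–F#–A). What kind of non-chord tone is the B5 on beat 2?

Upper neighbor tone.

The harmony at that moment is D major triad (D, F#, A); B5 is not a chord tone.
It is approached by step up from A5 and left by step down to A5.
Step away and step back to the same note — a neighbor tone (upper neighbor).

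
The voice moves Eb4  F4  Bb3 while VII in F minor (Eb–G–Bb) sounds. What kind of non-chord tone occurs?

F4 is an escape tone.

The harmony at that moment is Eb major triad (Eb, G, Bb); F4 is not a chord tone.
It is approached by step up from Eb4 and left by leap down to Bb3.
Step in, leap out — an escape tone.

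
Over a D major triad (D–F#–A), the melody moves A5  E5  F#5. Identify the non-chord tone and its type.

The harmony at that moment is D major triad (D, F#, A); E5 is not a chord tone.
It is approached by leap down from A5 and left by step up to F#5.
Leap in, step out — an appoggiatura.

E5 is an appoggiatura.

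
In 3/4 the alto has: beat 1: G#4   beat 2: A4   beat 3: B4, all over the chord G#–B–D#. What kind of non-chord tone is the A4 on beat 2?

The harmony at that moment is G# minor triad (G#, B, D#); A4 is not a chord tone.
It is approached by step up from G#4 and left by step up to B4.
Step in, step out in the same direction — a passing tone.

Passing tone.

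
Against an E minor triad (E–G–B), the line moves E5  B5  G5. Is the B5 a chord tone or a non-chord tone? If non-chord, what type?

Chord tone (the fifth of E minor triad).

E minor triad contains E, G, B; B is the fifth, so it is a chord tone.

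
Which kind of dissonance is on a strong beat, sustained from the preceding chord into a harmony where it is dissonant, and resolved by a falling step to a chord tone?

Approach: by preparation — the pitch is first a chord tone, then held (tied or repeated) while the harmony changes under it. Departure: down by step. Metric position: strong.
A prepared dissonance that resolves downward by step — a suspension. (The same figure resolving upward would be a retardation.)

Suspension.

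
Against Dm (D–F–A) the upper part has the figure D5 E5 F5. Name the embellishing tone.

E5 is a passing tone.

The harmony at that moment is D minor triad (D, F, A); E5 is not a chord tone.
It is approached by step up from D5 and left by step up to F5.
Step in, step out in the same direction — a passing tone.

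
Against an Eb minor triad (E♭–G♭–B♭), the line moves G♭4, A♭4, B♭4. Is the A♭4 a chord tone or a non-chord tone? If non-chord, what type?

The harmony at that moment is E♭ minor triad (E♭, G♭, B♭); A♭4 is not a chord tone.
It is approached by step up from G♭4 and left by step up to B♭4.
Step in, step out in the same direction — a passing tone.

Non-chord tone — a passing tone.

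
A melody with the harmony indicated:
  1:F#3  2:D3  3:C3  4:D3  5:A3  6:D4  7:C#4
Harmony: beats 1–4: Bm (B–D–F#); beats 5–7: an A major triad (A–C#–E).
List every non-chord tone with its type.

C3 (beat 3) — neighbor tone; D4 (beat 6) — appoggiatura.

The harmony at that moment is B minor triad (B, D, F#); C3 is not a chord tone.
It is approached by step down from D3 and left by step up to D3.
Step away and step back to the same note — a neighbor tone (lower neighbor).
The harmony at that moment is A major triad (A, C#, E); D4 is not a chord tone.
It is approached by leap up from A3 and left by step down to C#4.
Leap in, step out — an appoggiatura.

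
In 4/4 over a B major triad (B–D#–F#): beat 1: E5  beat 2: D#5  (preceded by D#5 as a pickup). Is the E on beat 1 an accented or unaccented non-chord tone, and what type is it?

Accented neighbor tone.

The harmony at that moment is B major triad (B, D#, F#); E5 is not a chord tone.
It is approached by step up from D#5 and left by step down to D#5.
Step away and step back to the same note — a neighbor tone (upper neighbor).
It falls on the downbeat, so it is accented.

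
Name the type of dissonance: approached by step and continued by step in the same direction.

Approach: by step. Departure: by step, continuing in the same direction.
Stepwise on both sides with no change of direction means the note fills in the space between two different chord tones — a passing tone. (Had it turned back to its starting note it would be a neighbor tone instead.)

Passing tone.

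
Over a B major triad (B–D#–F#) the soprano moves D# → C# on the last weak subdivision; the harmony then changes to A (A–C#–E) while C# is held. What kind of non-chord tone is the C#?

C# is an anticipation.

The harmony at that moment is B major triad (B, D#, F#); C# is not a chord tone.
It is approached by step down from D# and then sustained as the same pitch into the next harmony.
Arriving early and becoming a chord tone when the harmony changes — an anticipation.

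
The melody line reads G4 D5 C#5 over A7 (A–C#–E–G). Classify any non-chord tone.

D5 is an appoggiatura.

The harmony at that moment is A dominant seventh chord (A, C#, E, G); D5 is not a chord tone.
It is approached by leap up from G4 and left by step down to C#5.
Leap in, step out — an appoggiatura.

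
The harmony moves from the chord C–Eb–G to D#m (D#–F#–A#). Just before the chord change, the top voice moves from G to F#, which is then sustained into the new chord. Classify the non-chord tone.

F# is an anticipation.

The harmony at that moment is C minor triad (C, Eb, G); F# is not a chord tone.
It is approached by step down from G and then sustained as the same pitch into the next harmony.
Arriving early and becoming a chord tone when the harmony changes — an anticipation.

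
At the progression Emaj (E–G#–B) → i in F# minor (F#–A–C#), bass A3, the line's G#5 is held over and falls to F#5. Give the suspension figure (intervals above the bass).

At the second chord the bass is A3. The suspended G#5 lies a seventh above the bass; after resolving down by step to F#5, the interval above the bass becomes a sixth.
Suspension figures are named by those two intervals: 7–6.

7–6 suspension.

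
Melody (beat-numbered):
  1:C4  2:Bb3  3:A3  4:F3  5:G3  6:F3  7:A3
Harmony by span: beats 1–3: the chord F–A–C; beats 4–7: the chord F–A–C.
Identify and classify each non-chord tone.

The harmony at that moment is F major triad (F, A, C); Bb3 is not a chord tone.
It is approached by step down from C4 and left by step down to A3.
Step in, step out in the same direction — a passing tone.
The harmony at that moment is F major triad (F, A, C); G3 is not a chord tone.
It is approached by step up from F3 and left by step down to F3.
Step away and step back to the same note — a neighbor tone (upper neighbor).

Bb3 (beat 2) — passing tone; G3 (beat 5) — neighbor tone.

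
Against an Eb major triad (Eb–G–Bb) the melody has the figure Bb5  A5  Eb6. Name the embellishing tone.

A5 is an escape tone.

The harmony at that moment is Eb major triad (Eb, G, Bb); A5 is not a chord tone.
It is approached by step down from Bb5 and left by leap up to Eb6.
Step in, leap out — an escape tone.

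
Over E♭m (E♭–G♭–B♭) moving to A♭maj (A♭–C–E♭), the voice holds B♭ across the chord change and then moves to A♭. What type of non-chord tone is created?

The harmony at that moment is A♭ major triad (A♭, C, E♭); B♭ is not a chord tone.
It is held over (the same pitch as the preceding B♭) and left by step down to A♭.
Held over from the previous chord and resolving down by step — a suspension.

B♭ is a suspension.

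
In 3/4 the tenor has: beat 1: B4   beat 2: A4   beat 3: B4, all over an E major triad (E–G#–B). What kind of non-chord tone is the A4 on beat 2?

Lower neighbor tone.

The harmony at that moment is E major triad (E, G#, B); A4 is not a chord tone.
It is approached by step down from B4 and left by step up to B4.
Step away and step back to the same note — a neighbor tone (lower neighbor).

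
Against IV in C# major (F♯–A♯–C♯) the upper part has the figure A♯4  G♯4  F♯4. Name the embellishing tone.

The harmony at that moment is F♯ major triad (F♯, A♯, C♯); G♯4 is not a chord tone.
It is approached by step down from A♯4 and left by step down to F♯4.
Step in, step out in the same direction — a passing tone.

G♯4 is a passing tone.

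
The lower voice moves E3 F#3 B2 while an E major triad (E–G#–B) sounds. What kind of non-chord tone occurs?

F#3 is an escape tone.

The harmony at that moment is E major triad (E, G#, B); F#3 is not a chord tone.
It is approached by step up from E3 and left by leap down to B2.
Step in, leap out — an escape tone.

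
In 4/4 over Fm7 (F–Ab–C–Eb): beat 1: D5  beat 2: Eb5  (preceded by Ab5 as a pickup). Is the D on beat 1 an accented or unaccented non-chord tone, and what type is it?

The harmony at that moment is F minor seventh chord (F, Ab, C, Eb); D5 is not a chord tone.
It is approached by leap down from Ab5 and left by step up to Eb5.
Leap in, step out — an appoggiatura.
It falls on the downbeat, so it is accented.

Accented appoggiatura.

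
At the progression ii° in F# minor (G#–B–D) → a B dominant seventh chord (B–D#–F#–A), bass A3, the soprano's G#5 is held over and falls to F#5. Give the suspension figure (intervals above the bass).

7–6 suspension.

At the second chord the bass is A3. The suspended G#5 lies a seventh above the bass; after resolving down by step to F#5, the interval above the bass becomes a sixth.
Suspension figures are named by those two intervals: 7–6.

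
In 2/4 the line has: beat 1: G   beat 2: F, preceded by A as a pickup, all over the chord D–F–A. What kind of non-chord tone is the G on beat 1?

Passing tone.

The harmony at that moment is D minor triad (D, F, A); G is not a chord tone.
It is approached by step down from A and left by step down to F.
Step in, step out in the same direction — a passing tone.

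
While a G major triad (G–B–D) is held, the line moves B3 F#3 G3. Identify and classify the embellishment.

F#3 is an appoggiatura.

The harmony at that moment is G major triad (G, B, D); F#3 is not a chord tone.
It is approached by leap down from B3 and left by step up to G3.
Leap in, step out — an appoggiatura.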